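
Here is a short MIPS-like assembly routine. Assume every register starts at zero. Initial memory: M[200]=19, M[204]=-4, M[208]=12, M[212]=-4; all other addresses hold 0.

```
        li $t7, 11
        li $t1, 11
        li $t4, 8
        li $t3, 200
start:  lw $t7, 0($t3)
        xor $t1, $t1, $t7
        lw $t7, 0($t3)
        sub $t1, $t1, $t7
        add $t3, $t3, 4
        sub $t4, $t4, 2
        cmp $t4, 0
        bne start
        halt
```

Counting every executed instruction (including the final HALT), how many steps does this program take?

37

after li $t7, 11: $t7=11
after li $t1, 11: $t1=11
after li $t4, 8: $t4=8
after li $t3, 200: $t3=200
after lw $t7, 0($t3): $t7=M[200]=19
after xor $t1, $t1, $t7: $t1=11^19=24
after lw $t7, 0($t3): $t7=M[200]=19
after sub $t1, $t1, $t7: $t1=24-19=5
after add $t3, $t3, 4: $t3=200+4=204
after sub $t4, $t4, 2: $t4=8-2=6
cmp $t4, 0  (cmp 6,0)
bne start: taken
after lw $t7, 0($t3): $t7=M[204]=-4
after xor $t1, $t1, $t7: $t1=5^(-4)=-7
after lw $t7, 0($t3): $t7=M[204]=-4
after sub $t1, $t1, $t7: $t1=(-7)-(-4)=-3
after add $t3, $t3, 4: $t3=204+4=208
after sub $t4, $t4, 2: $t4=6-2=4
cmp $t4, 0  (cmp 4,0)
bne start: taken
after lw $t7, 0($t3): $t7=M[208]=12
after xor $t1, $t1, $t7: $t1=(-3)^12=-15
after lw $t7, 0($t3): $t7=M[208]=12
after sub $t1, $t1, $t7: $t1=(-15)-12=-27
after add $t3, $t3, 4: $t3=208+4=212
after sub $t4, $t4, 2: $t4=4-2=2
cmp $t4, 0  (cmp 2,0)
bne start: taken
after lw $t7, 0($t3): $t7=M[212]=-4
after xor $t1, $t1, $t7: $t1=(-27)^(-4)=25
after lw $t7, 0($t3): $t7=M[212]=-4
after sub $t1, $t1, $t7: $t1=25-(-4)=29
after add $t3, $t3, 4: $t3=212+4=216
after sub $t4, $t4, 2: $t4=2-2=0
cmp $t4, 0  (cmp 0,0)
bne start: not taken
halt.
Total executed instructions: 37.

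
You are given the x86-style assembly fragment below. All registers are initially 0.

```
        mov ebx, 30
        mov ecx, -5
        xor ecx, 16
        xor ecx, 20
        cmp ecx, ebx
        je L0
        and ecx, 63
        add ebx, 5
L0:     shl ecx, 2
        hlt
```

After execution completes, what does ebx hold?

35

after mov ebx, 30: ebx=30
after mov ecx, -5: ecx=-5
after xor ecx, 16: ecx=(-5)^16=-21
after xor ecx, 20: ecx=(-21)^20=-1
cmp ecx, ebx  (cmp -1,30)
je L0: not taken
after and ecx, 63: ecx=(-1)&63=63
after add ebx, 5: ebx=30+5=35
after shl ecx, 2: ecx=63<<2=252
halt.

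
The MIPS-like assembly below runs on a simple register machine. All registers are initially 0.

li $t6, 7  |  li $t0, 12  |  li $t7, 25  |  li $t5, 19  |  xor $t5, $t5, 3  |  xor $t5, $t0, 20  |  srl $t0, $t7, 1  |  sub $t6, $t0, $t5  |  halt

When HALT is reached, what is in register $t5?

$t6=7
$t0=12
$t7=25
$t5=19
$t5=19^3=16
$t5=12^20=24
$t0=25>>1=12
$t6=12-24=-12
halt.

24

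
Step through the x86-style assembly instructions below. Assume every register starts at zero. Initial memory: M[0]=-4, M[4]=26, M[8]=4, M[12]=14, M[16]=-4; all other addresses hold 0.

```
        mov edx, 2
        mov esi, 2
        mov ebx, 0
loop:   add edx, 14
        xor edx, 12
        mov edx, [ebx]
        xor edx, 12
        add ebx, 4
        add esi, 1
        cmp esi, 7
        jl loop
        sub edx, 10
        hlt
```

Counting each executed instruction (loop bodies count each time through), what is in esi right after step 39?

6

after mov edx, 2: edx=2
after mov esi, 2: esi=2
after mov ebx, 0: ebx=0
after add edx, 14: edx=2+14=16
after xor edx, 12: edx=16^12=28
after mov edx, [ebx]: edx=M[0]=-4
after xor edx, 12: edx=(-4)^12=-16
after add ebx, 4: ebx=0+4=4
after add esi, 1: esi=2+1=3
cmp esi, 7  (cmp 3,7)
jl loop: taken
after add edx, 14: edx=(-16)+14=-2
after xor edx, 12: edx=(-2)^12=-14
after mov edx, [ebx]: edx=M[4]=26
after xor edx, 12: edx=26^12=22
after add ebx, 4: ebx=4+4=8
after add esi, 1: esi=3+1=4
cmp esi, 7  (cmp 4,7)
jl loop: taken
after add edx, 14: edx=22+14=36
after xor edx, 12: edx=36^12=40
after mov edx, [ebx]: edx=M[8]=4
after xor edx, 12: edx=4^12=8
after add ebx, 4: ebx=8+4=12
after add esi, 1: esi=4+1=5
cmp esi, 7  (cmp 5,7)
jl loop: taken
after add edx, 14: edx=8+14=22
after xor edx, 12: edx=22^12=26
after mov edx, [ebx]: edx=M[12]=14
after xor edx, 12: edx=14^12=2
after add ebx, 4: ebx=12+4=16
after add esi, 1: esi=5+1=6
cmp esi, 7  (cmp 6,7)
jl loop: taken
after add edx, 14: edx=2+14=16
after xor edx, 12: edx=16^12=28
after mov edx, [ebx]: edx=M[16]=-4
after xor edx, 12: edx=(-4)^12=-16
After step 39: esi = 6.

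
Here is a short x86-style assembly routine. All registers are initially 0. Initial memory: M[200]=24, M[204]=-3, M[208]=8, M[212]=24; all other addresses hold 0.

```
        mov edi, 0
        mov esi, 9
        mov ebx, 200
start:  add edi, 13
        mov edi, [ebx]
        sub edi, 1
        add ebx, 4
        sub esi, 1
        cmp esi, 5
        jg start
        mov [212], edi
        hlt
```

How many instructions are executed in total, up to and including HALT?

after mov edi, 0: edi=0
after mov esi, 9: esi=9
after mov ebx, 200: ebx=200
after add edi, 13: edi=0+13=13
after mov edi, [ebx]: edi=M[200]=24
after sub edi, 1: edi=24-1=23
after add ebx, 4: ebx=200+4=204
after sub esi, 1: esi=9-1=8
cmp esi, 5  (cmp 8,5)
jg start: taken
after add edi, 13: edi=23+13=36
after mov edi, [ebx]: edi=M[204]=-3
after sub edi, 1: edi=(-3)-1=-4
after add ebx, 4: ebx=204+4=208
after sub esi, 1: esi=8-1=7
cmp esi, 5  (cmp 7,5)
jg start: taken
after add edi, 13: edi=(-4)+13=9
after mov edi, [ebx]: edi=M[208]=8
after sub edi, 1: edi=8-1=7
after add ebx, 4: ebx=208+4=212
after sub esi, 1: esi=7-1=6
cmp esi, 5  (cmp 6,5)
jg start: taken
after add edi, 13: edi=7+13=20
after mov edi, [ebx]: edi=M[212]=24
after sub edi, 1: edi=24-1=23
after add ebx, 4: ebx=212+4=216
after sub esi, 1: esi=6-1=5
cmp esi, 5  (cmp 5,5)
jg start: not taken
mov [212], edi → M[212]=23
halt.
Total executed instructions: 33.

33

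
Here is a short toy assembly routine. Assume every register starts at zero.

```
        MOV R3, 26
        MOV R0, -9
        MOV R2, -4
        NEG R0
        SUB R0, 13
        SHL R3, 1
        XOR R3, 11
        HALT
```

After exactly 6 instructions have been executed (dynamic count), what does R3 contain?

52

R3=26
R0=-9
R2=-4
R0=-(-9)=9
R0=9-13=-4
R3=26<<1=52
After step 6: R3 = 52.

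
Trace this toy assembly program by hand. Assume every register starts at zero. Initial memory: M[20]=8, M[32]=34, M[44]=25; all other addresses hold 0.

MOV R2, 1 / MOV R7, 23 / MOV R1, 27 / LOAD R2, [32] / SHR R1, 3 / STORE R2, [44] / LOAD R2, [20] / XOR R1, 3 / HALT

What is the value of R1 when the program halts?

R2=1
R7=23
R1=27
R2=M[32]=34
R1=27>>3=3
STORE R2, [44] → M[44]=34
R2=M[20]=8
R1=3^3=0
halt.

0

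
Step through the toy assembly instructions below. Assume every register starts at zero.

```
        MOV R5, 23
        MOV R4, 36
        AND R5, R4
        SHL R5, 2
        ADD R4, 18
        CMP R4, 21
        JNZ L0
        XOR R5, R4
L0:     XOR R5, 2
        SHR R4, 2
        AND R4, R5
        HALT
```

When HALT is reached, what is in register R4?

R5=23
R4=36
R5=23&36=4
R5=4<<2=16
R4=36+18=54
CMP R4, 21  (cmp 54,21)
JNZ L0: taken
R5=16^2=18
R4=54>>2=13
R4=13&18=0
halt.

0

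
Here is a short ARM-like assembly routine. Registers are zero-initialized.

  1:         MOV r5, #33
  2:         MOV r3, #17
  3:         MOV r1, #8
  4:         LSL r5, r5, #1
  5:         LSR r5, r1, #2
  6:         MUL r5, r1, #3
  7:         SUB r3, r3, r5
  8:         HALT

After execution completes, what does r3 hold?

r5=33
r3=17
r1=8
r5=33<<1=66
r5=8>>2=2
r5=8*3=24
r3=17-24=-7
halt.

-7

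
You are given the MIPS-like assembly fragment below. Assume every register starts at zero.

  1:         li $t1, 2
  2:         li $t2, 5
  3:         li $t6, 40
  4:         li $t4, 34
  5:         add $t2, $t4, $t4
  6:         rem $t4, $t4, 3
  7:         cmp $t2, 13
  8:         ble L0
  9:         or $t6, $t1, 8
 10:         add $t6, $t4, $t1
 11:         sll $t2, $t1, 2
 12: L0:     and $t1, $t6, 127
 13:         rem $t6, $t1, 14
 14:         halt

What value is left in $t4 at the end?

$t1=2
$t2=5
$t6=40
$t4=34
$t2=34+34=68
$t4=34%3=1
cmp $t2, 13  (cmp 68,13)
ble L0: not taken
$t6=2|8=10
$t6=1+2=3
$t2=2<<2=8
$t1=3&127=3
$t6=3%14=3
halt.

1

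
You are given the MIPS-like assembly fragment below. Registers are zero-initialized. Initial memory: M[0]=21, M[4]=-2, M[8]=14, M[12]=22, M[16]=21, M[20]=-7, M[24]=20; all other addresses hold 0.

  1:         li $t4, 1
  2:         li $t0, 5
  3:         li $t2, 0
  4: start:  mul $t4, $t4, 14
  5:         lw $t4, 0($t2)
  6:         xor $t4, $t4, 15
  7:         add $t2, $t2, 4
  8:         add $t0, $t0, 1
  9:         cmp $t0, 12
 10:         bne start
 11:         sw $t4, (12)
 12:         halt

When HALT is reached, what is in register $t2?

28

after li $t4, 1: $t4=1
after li $t0, 5: $t0=5
after li $t2, 0: $t2=0
after mul $t4, $t4, 14: $t4=1*14=14
after lw $t4, 0($t2): $t4=M[0]=21
after xor $t4, $t4, 15: $t4=21^15=26
after add $t2, $t2, 4: $t2=0+4=4
after add $t0, $t0, 1: $t0=5+1=6
cmp $t0, 12  (cmp 6,12)
bne start: taken
after mul $t4, $t4, 14: $t4=26*14=364
after lw $t4, 0($t2): $t4=M[4]=-2
after xor $t4, $t4, 15: $t4=(-2)^15=-15
after add $t2, $t2, 4: $t2=4+4=8
after add $t0, $t0, 1: $t0=6+1=7
cmp $t0, 12  (cmp 7,12)
bne start: taken
after mul $t4, $t4, 14: $t4=(-15)*14=-210
after lw $t4, 0($t2): $t4=M[8]=14
after xor $t4, $t4, 15: $t4=14^15=1
after add $t2, $t2, 4: $t2=8+4=12
after add $t0, $t0, 1: $t0=7+1=8
cmp $t0, 12  (cmp 8,12)
bne start: taken
after mul $t4, $t4, 14: $t4=1*14=14
after lw $t4, 0($t2): $t4=M[12]=22
after xor $t4, $t4, 15: $t4=22^15=25
after add $t2, $t2, 4: $t2=12+4=16
after add $t0, $t0, 1: $t0=8+1=9
cmp $t0, 12  (cmp 9,12)
bne start: taken
after mul $t4, $t4, 14: $t4=25*14=350
after lw $t4, 0($t2): $t4=M[16]=21
after xor $t4, $t4, 15: $t4=21^15=26
after add $t2, $t2, 4: $t2=16+4=20
after add $t0, $t0, 1: $t0=9+1=10
cmp $t0, 12  (cmp 10,12)
bne start: taken
after mul $t4, $t4, 14: $t4=26*14=364
after lw $t4, 0($t2): $t4=M[20]=-7
after xor $t4, $t4, 15: $t4=(-7)^15=-10
after add $t2, $t2, 4: $t2=20+4=24
after add $t0, $t0, 1: $t0=10+1=11
cmp $t0, 12  (cmp 11,12)
bne start: taken
after mul $t4, $t4, 14: $t4=(-10)*14=-140
after lw $t4, 0($t2): $t4=M[24]=20
after xor $t4, $t4, 15: $t4=20^15=27
after add $t2, $t2, 4: $t2=24+4=28
after add $t0, $t0, 1: $t0=11+1=12
cmp $t0, 12  (cmp 12,12)
bne start: not taken
sw $t4, (12) → M[12]=27
halt.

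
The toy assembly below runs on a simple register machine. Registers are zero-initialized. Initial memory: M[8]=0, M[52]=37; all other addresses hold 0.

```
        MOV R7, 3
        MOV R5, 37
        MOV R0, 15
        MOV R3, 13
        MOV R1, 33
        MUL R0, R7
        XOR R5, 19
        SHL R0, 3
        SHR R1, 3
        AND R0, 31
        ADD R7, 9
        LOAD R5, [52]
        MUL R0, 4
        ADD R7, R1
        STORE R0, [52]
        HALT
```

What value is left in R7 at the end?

R7=3
R5=37
R0=15
R3=13
R1=33
R0=15*3=45
R5=37^19=54
R0=45<<3=360
R1=33>>3=4
R0=360&31=8
R7=3+9=12
R5=M[52]=37
R0=8*4=32
R7=12+4=16
STORE R0, [52] → M[52]=32
halt.

16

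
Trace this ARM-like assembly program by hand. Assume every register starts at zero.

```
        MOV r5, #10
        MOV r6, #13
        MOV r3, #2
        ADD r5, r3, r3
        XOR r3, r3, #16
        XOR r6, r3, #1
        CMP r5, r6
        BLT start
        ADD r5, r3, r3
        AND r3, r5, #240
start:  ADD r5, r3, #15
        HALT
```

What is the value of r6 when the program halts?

after MOV r5, #10: r5=10
after MOV r6, #13: r6=13
after MOV r3, #2: r3=2
after ADD r5, r3, r3: r5=2+2=4
after XOR r3, r3, #16: r3=2^16=18
after XOR r6, r3, #1: r6=18^1=19
CMP r5, r6  (cmp 4,19)
BLT start: taken
after ADD r5, r3, #15: r5=18+15=33
halt.

19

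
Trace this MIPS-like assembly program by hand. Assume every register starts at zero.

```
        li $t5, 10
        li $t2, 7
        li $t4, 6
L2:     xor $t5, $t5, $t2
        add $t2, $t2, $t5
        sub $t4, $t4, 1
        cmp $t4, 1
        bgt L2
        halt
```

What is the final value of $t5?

after li $t5, 10: $t5=10
after li $t2, 7: $t2=7
after li $t4, 6: $t4=6
after xor $t5, $t5, $t2: $t5=10^7=13
after add $t2, $t2, $t5: $t2=7+13=20
after sub $t4, $t4, 1: $t4=6-1=5
cmp $t4, 1  (cmp 5,1)
bgt L2: taken
after xor $t5, $t5, $t2: $t5=13^20=25
after add $t2, $t2, $t5: $t2=20+25=45
after sub $t4, $t4, 1: $t4=5-1=4
cmp $t4, 1  (cmp 4,1)
bgt L2: taken
after xor $t5, $t5, $t2: $t5=25^45=52
after add $t2, $t2, $t5: $t2=45+52=97
after sub $t4, $t4, 1: $t4=4-1=3
cmp $t4, 1  (cmp 3,1)
bgt L2: taken
after xor $t5, $t5, $t2: $t5=52^97=85
after add $t2, $t2, $t5: $t2=97+85=182
after sub $t4, $t4, 1: $t4=3-1=2
cmp $t4, 1  (cmp 2,1)
bgt L2: taken
after xor $t5, $t5, $t2: $t5=85^182=227
after add $t2, $t2, $t5: $t2=182+227=409
after sub $t4, $t4, 1: $t4=2-1=1
cmp $t4, 1  (cmp 1,1)
bgt L2: not taken
halt.

227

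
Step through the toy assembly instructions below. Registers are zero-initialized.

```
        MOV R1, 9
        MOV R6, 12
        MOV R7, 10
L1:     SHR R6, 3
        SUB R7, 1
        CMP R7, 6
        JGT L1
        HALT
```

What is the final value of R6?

0

after MOV R1, 9: R1=9
after MOV R6, 12: R6=12
after MOV R7, 10: R7=10
after SHR R6, 3: R6=12>>3=1
after SUB R7, 1: R7=10-1=9
CMP R7, 6  (cmp 9,6)
JGT L1: taken
after SHR R6, 3: R6=1>>3=0
after SUB R7, 1: R7=9-1=8
CMP R7, 6  (cmp 8,6)
JGT L1: taken
after SHR R6, 3: R6=0>>3=0
after SUB R7, 1: R7=8-1=7
CMP R7, 6  (cmp 7,6)
JGT L1: taken
after SHR R6, 3: R6=0>>3=0
after SUB R7, 1: R7=7-1=6
CMP R7, 6  (cmp 6,6)
JGT L1: not taken
halt.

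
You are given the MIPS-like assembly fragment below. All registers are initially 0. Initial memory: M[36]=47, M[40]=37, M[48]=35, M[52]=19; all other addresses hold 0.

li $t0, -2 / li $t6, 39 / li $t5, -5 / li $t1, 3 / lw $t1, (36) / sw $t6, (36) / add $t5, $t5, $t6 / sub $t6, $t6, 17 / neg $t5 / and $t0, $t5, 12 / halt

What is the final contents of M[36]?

after li $t0, -2: $t0=-2
after li $t6, 39: $t6=39
after li $t5, -5: $t5=-5
after li $t1, 3: $t1=3
after lw $t1, (36): $t1=M[36]=47
sw $t6, (36) → M[36]=39
after add $t5, $t5, $t6: $t5=(-5)+39=34
after sub $t6, $t6, 17: $t6=39-17=22
after neg $t5: $t5=-(34)=-34
after and $t0, $t5, 12: $t0=(-34)&12=12
halt.

39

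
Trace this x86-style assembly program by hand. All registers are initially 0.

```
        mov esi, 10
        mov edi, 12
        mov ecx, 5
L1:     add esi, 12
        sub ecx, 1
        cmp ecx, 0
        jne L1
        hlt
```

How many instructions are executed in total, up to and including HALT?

24

after mov esi, 10: esi=10
after mov edi, 12: edi=12
after mov ecx, 5: ecx=5
after add esi, 12: esi=10+12=22
after sub ecx, 1: ecx=5-1=4
cmp ecx, 0  (cmp 4,0)
jne L1: taken
after add esi, 12: esi=22+12=34
after sub ecx, 1: ecx=4-1=3
cmp ecx, 0  (cmp 3,0)
jne L1: taken
after add esi, 12: esi=34+12=46
after sub ecx, 1: ecx=3-1=2
cmp ecx, 0  (cmp 2,0)
jne L1: taken
after add esi, 12: esi=46+12=58
after sub ecx, 1: ecx=2-1=1
cmp ecx, 0  (cmp 1,0)
jne L1: taken
after add esi, 12: esi=58+12=70
after sub ecx, 1: ecx=1-1=0
cmp ecx, 0  (cmp 0,0)
jne L1: not taken
halt.
Total executed instructions: 24.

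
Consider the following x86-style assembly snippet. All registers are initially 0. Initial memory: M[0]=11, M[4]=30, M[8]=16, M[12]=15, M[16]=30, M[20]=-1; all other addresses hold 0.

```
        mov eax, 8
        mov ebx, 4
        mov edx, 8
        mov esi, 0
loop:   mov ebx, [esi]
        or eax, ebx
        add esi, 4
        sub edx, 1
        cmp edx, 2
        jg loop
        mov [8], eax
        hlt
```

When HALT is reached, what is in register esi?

after mov eax, 8: eax=8
after mov ebx, 4: ebx=4
after mov edx, 8: edx=8
after mov esi, 0: esi=0
after mov ebx, [esi]: ebx=M[0]=11
after or eax, ebx: eax=8|11=11
after add esi, 4: esi=0+4=4
after sub edx, 1: edx=8-1=7
cmp edx, 2  (cmp 7,2)
jg loop: taken
after mov ebx, [esi]: ebx=M[4]=30
after or eax, ebx: eax=11|30=31
after add esi, 4: esi=4+4=8
after sub edx, 1: edx=7-1=6
cmp edx, 2  (cmp 6,2)
jg loop: taken
after mov ebx, [esi]: ebx=M[8]=16
after or eax, ebx: eax=31|16=31
after add esi, 4: esi=8+4=12
after sub edx, 1: edx=6-1=5
cmp edx, 2  (cmp 5,2)
jg loop: taken
after mov ebx, [esi]: ebx=M[12]=15
after or eax, ebx: eax=31|15=31
after add esi, 4: esi=12+4=16
after sub edx, 1: edx=5-1=4
cmp edx, 2  (cmp 4,2)
jg loop: taken
after mov ebx, [esi]: ebx=M[16]=30
after or eax, ebx: eax=31|30=31
after add esi, 4: esi=16+4=20
after sub edx, 1: edx=4-1=3
cmp edx, 2  (cmp 3,2)
jg loop: taken
after mov ebx, [esi]: ebx=M[20]=-1
after or eax, ebx: eax=31|(-1)=-1
after add esi, 4: esi=20+4=24
after sub edx, 1: edx=3-1=2
cmp edx, 2  (cmp 2,2)
jg loop: not taken
mov [8], eax → M[8]=-1
halt.

24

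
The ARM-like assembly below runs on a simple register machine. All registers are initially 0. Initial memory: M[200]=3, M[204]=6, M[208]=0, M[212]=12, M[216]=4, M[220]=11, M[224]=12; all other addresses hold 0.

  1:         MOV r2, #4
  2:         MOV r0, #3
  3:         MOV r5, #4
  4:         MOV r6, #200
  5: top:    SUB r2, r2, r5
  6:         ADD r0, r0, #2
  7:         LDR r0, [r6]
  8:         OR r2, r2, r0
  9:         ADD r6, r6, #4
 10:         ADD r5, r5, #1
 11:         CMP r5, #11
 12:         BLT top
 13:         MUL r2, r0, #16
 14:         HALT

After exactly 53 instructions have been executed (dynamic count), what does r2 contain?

-27

after MOV r2, #4: r2=4
after MOV r0, #3: r0=3
after MOV r5, #4: r5=4
after MOV r6, #200: r6=200
after SUB r2, r2, r5: r2=4-4=0
after ADD r0, r0, #2: r0=3+2=5
after LDR r0, [r6]: r0=M[200]=3
after OR r2, r2, r0: r2=0|3=3
after ADD r6, r6, #4: r6=200+4=204
after ADD r5, r5, #1: r5=4+1=5
CMP r5, #11  (cmp 5,11)
BLT top: taken
after SUB r2, r2, r5: r2=3-5=-2
after ADD r0, r0, #2: r0=3+2=5
after LDR r0, [r6]: r0=M[204]=6
after OR r2, r2, r0: r2=(-2)|6=-2
after ADD r6, r6, #4: r6=204+4=208
after ADD r5, r5, #1: r5=5+1=6
CMP r5, #11  (cmp 6,11)
BLT top: taken
after SUB r2, r2, r5: r2=(-2)-6=-8
after ADD r0, r0, #2: r0=6+2=8
after LDR r0, [r6]: r0=M[208]=0
after OR r2, r2, r0: r2=(-8)|0=-8
after ADD r6, r6, #4: r6=208+4=212
after ADD r5, r5, #1: r5=6+1=7
CMP r5, #11  (cmp 7,11)
BLT top: taken
after SUB r2, r2, r5: r2=(-8)-7=-15
after ADD r0, r0, #2: r0=0+2=2
after LDR r0, [r6]: r0=M[212]=12
after OR r2, r2, r0: r2=(-15)|12=-3
after ADD r6, r6, #4: r6=212+4=216
after ADD r5, r5, #1: r5=7+1=8
CMP r5, #11  (cmp 8,11)
BLT top: taken
after SUB r2, r2, r5: r2=(-3)-8=-11
after ADD r0, r0, #2: r0=12+2=14
after LDR r0, [r6]: r0=M[216]=4
after OR r2, r2, r0: r2=(-11)|4=-11
after ADD r6, r6, #4: r6=216+4=220
after ADD r5, r5, #1: r5=8+1=9
CMP r5, #11  (cmp 9,11)
BLT top: taken
after SUB r2, r2, r5: r2=(-11)-9=-20
after ADD r0, r0, #2: r0=4+2=6
after LDR r0, [r6]: r0=M[220]=11
after OR r2, r2, r0: r2=(-20)|11=-17
after ADD r6, r6, #4: r6=220+4=224
after ADD r5, r5, #1: r5=9+1=10
CMP r5, #11  (cmp 10,11)
BLT top: taken
after SUB r2, r2, r5: r2=(-17)-10=-27
After step 53: r2 = -27.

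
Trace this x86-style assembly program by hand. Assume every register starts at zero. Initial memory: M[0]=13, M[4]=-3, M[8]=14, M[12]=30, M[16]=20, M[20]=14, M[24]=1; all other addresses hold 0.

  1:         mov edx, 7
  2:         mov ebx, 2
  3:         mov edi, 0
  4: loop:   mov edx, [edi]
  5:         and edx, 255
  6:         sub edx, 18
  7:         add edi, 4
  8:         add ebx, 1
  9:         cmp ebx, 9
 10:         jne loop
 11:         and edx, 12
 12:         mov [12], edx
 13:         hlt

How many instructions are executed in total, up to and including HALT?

mov edx, 7 → edx=7
mov ebx, 2 → ebx=2
mov edi, 0 → edi=0
mov edx, [edi] → edx=M[0]=13
and edx, 255 → edx=13&255=13
sub edx, 18 → edx=13-18=-5
add edi, 4 → edi=0+4=4
add ebx, 1 → ebx=2+1=3
cmp ebx, 9  (cmp 3,9)
jne loop: taken
mov edx, [edi] → edx=M[4]=-3
and edx, 255 → edx=(-3)&255=253
sub edx, 18 → edx=253-18=235
add edi, 4 → edi=4+4=8
add ebx, 1 → ebx=3+1=4
cmp ebx, 9  (cmp 4,9)
jne loop: taken
mov edx, [edi] → edx=M[8]=14
and edx, 255 → edx=14&255=14
sub edx, 18 → edx=14-18=-4
add edi, 4 → edi=8+4=12
add ebx, 1 → ebx=4+1=5
cmp ebx, 9  (cmp 5,9)
jne loop: taken
mov edx, [edi] → edx=M[12]=30
and edx, 255 → edx=30&255=30
sub edx, 18 → edx=30-18=12
add edi, 4 → edi=12+4=16
add ebx, 1 → ebx=5+1=6
cmp ebx, 9  (cmp 6,9)
jne loop: taken
mov edx, [edi] → edx=M[16]=20
and edx, 255 → edx=20&255=20
sub edx, 18 → edx=20-18=2
add edi, 4 → edi=16+4=20
add ebx, 1 → ebx=6+1=7
cmp ebx, 9  (cmp 7,9)
jne loop: taken
mov edx, [edi] → edx=M[20]=14
and edx, 255 → edx=14&255=14
sub edx, 18 → edx=14-18=-4
add edi, 4 → edi=20+4=24
add ebx, 1 → ebx=7+1=8
cmp ebx, 9  (cmp 8,9)
jne loop: taken
mov edx, [edi] → edx=M[24]=1
and edx, 255 → edx=1&255=1
sub edx, 18 → edx=1-18=-17
add edi, 4 → edi=24+4=28
add ebx, 1 → ebx=8+1=9
cmp ebx, 9  (cmp 9,9)
jne loop: not taken
and edx, 12 → edx=(-17)&12=12
mov [12], edx → M[12]=12
halt.
Total executed instructions: 55.

55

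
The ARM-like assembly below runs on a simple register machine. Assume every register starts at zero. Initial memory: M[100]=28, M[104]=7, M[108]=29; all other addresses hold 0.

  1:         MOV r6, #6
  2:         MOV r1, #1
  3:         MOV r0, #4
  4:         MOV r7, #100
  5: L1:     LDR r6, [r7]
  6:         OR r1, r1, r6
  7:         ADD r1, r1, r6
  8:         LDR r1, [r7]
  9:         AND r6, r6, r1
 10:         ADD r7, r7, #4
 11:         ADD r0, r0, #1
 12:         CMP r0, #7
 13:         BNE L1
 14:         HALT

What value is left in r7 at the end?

112

MOV r6, #6 → r6=6
MOV r1, #1 → r1=1
MOV r0, #4 → r0=4
MOV r7, #100 → r7=100
LDR r6, [r7] → r6=M[100]=28
OR r1, r1, r6 → r1=1|28=29
ADD r1, r1, r6 → r1=29+28=57
LDR r1, [r7] → r1=M[100]=28
AND r6, r6, r1 → r6=28&28=28
ADD r7, r7, #4 → r7=100+4=104
ADD r0, r0, #1 → r0=4+1=5
CMP r0, #7  (cmp 5,7)
BNE L1: taken
LDR r6, [r7] → r6=M[104]=7
OR r1, r1, r6 → r1=28|7=31
ADD r1, r1, r6 → r1=31+7=38
LDR r1, [r7] → r1=M[104]=7
AND r6, r6, r1 → r6=7&7=7
ADD r7, r7, #4 → r7=104+4=108
ADD r0, r0, #1 → r0=5+1=6
CMP r0, #7  (cmp 6,7)
BNE L1: taken
LDR r6, [r7] → r6=M[108]=29
OR r1, r1, r6 → r1=7|29=31
ADD r1, r1, r6 → r1=31+29=60
LDR r1, [r7] → r1=M[108]=29
AND r6, r6, r1 → r6=29&29=29
ADD r7, r7, #4 → r7=108+4=112
ADD r0, r0, #1 → r0=6+1=7
CMP r0, #7  (cmp 7,7)
BNE L1: not taken
halt.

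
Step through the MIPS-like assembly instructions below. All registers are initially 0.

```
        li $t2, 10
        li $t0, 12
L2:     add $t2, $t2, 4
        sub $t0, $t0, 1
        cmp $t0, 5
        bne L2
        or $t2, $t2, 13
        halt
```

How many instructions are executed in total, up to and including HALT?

after li $t2, 10: $t2=10
after li $t0, 12: $t0=12
after add $t2, $t2, 4: $t2=10+4=14
after sub $t0, $t0, 1: $t0=12-1=11
cmp $t0, 5  (cmp 11,5)
bne L2: taken
after add $t2, $t2, 4: $t2=14+4=18
after sub $t0, $t0, 1: $t0=11-1=10
cmp $t0, 5  (cmp 10,5)
bne L2: taken
after add $t2, $t2, 4: $t2=18+4=22
after sub $t0, $t0, 1: $t0=10-1=9
cmp $t0, 5  (cmp 9,5)
bne L2: taken
after add $t2, $t2, 4: $t2=22+4=26
after sub $t0, $t0, 1: $t0=9-1=8
cmp $t0, 5  (cmp 8,5)
bne L2: taken
after add $t2, $t2, 4: $t2=26+4=30
after sub $t0, $t0, 1: $t0=8-1=7
cmp $t0, 5  (cmp 7,5)
bne L2: taken
after add $t2, $t2, 4: $t2=30+4=34
after sub $t0, $t0, 1: $t0=7-1=6
cmp $t0, 5  (cmp 6,5)
bne L2: taken
after add $t2, $t2, 4: $t2=34+4=38
after sub $t0, $t0, 1: $t0=6-1=5
cmp $t0, 5  (cmp 5,5)
bne L2: not taken
after or $t2, $t2, 13: $t2=38|13=47
halt.
Total executed instructions: 32.

32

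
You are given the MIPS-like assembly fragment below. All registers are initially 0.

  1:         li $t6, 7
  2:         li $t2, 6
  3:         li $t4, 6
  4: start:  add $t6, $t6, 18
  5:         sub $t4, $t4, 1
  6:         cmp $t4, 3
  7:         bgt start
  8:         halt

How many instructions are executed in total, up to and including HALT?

after li $t6, 7: $t6=7
after li $t2, 6: $t2=6
after li $t4, 6: $t4=6
after add $t6, $t6, 18: $t6=7+18=25
after sub $t4, $t4, 1: $t4=6-1=5
cmp $t4, 3  (cmp 5,3)
bgt start: taken
after add $t6, $t6, 18: $t6=25+18=43
after sub $t4, $t4, 1: $t4=5-1=4
cmp $t4, 3  (cmp 4,3)
bgt start: taken
after add $t6, $t6, 18: $t6=43+18=61
after sub $t4, $t4, 1: $t4=4-1=3
cmp $t4, 3  (cmp 3,3)
bgt start: not taken
halt.
Total executed instructions: 16.

16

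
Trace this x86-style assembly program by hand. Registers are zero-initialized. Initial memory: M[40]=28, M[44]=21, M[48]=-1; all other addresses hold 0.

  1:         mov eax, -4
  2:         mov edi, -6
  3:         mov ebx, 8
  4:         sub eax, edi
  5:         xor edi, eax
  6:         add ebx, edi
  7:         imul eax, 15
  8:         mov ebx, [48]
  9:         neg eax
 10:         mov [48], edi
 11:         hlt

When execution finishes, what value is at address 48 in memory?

after mov eax, -4: eax=-4
after mov edi, -6: edi=-6
after mov ebx, 8: ebx=8
after sub eax, edi: eax=(-4)-(-6)=2
after xor edi, eax: edi=(-6)^2=-8
after add ebx, edi: ebx=8+(-8)=0
after imul eax, 15: eax=2*15=30
after mov ebx, [48]: ebx=M[48]=-1
after neg eax: eax=-(30)=-30
mov [48], edi → M[48]=-8
halt.

-8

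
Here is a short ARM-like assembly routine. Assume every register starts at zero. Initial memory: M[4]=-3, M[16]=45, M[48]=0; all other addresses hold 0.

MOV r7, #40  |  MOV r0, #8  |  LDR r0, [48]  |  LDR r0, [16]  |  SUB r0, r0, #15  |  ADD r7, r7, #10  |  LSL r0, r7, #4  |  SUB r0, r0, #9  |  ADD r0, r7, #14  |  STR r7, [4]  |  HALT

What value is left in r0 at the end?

64

r7=40
r0=8
r0=M[48]=0
r0=M[16]=45
r0=45-15=30
r7=40+10=50
r0=50<<4=800
r0=800-9=791
r0=50+14=64
STR r7, [4] → M[4]=50
halt.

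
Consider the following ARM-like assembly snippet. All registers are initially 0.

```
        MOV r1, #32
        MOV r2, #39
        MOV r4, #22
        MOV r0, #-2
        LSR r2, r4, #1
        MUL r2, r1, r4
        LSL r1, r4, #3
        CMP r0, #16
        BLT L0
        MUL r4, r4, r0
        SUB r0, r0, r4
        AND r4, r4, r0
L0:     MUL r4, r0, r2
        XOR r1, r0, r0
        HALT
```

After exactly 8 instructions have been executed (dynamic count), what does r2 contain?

704

MOV r1, #32 → r1=32
MOV r2, #39 → r2=39
MOV r4, #22 → r4=22
MOV r0, #-2 → r0=-2
LSR r2, r4, #1 → r2=22>>1=11
MUL r2, r1, r4 → r2=32*22=704
LSL r1, r4, #3 → r1=22<<3=176
CMP r0, #16  (cmp -2,16)
After step 8: r2 = 704.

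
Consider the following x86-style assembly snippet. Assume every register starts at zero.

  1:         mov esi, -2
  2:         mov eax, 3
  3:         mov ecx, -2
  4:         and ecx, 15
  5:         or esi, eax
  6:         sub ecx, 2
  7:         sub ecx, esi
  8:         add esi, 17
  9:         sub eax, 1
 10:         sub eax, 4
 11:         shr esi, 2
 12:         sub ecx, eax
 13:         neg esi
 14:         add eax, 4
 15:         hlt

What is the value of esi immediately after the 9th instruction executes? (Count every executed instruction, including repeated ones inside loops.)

16

after mov esi, -2: esi=-2
after mov eax, 3: eax=3
after mov ecx, -2: ecx=-2
after and ecx, 15: ecx=(-2)&15=14
after or esi, eax: esi=(-2)|3=-1
after sub ecx, 2: ecx=14-2=12
after sub ecx, esi: ecx=12-(-1)=13
after add esi, 17: esi=(-1)+17=16
after sub eax, 1: eax=3-1=2
After step 9: esi = 16.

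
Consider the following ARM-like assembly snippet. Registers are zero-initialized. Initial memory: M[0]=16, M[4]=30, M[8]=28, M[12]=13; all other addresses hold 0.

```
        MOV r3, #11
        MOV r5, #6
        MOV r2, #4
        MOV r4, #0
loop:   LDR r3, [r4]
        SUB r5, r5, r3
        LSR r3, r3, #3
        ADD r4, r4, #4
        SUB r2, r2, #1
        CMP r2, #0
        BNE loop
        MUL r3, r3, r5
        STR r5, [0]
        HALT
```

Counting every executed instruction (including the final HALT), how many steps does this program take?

MOV r3, #11 → r3=11
MOV r5, #6 → r5=6
MOV r2, #4 → r2=4
MOV r4, #0 → r4=0
LDR r3, [r4] → r3=M[0]=16
SUB r5, r5, r3 → r5=6-16=-10
LSR r3, r3, #3 → r3=16>>3=2
ADD r4, r4, #4 → r4=0+4=4
SUB r2, r2, #1 → r2=4-1=3
CMP r2, #0  (cmp 3,0)
BNE loop: taken
LDR r3, [r4] → r3=M[4]=30
SUB r5, r5, r3 → r5=(-10)-30=-40
LSR r3, r3, #3 → r3=30>>3=3
ADD r4, r4, #4 → r4=4+4=8
SUB r2, r2, #1 → r2=3-1=2
CMP r2, #0  (cmp 2,0)
BNE loop: taken
LDR r3, [r4] → r3=M[8]=28
SUB r5, r5, r3 → r5=(-40)-28=-68
LSR r3, r3, #3 → r3=28>>3=3
ADD r4, r4, #4 → r4=8+4=12
SUB r2, r2, #1 → r2=2-1=1
CMP r2, #0  (cmp 1,0)
BNE loop: taken
LDR r3, [r4] → r3=M[12]=13
SUB r5, r5, r3 → r5=(-68)-13=-81
LSR r3, r3, #3 → r3=13>>3=1
ADD r4, r4, #4 → r4=12+4=16
SUB r2, r2, #1 → r2=1-1=0
CMP r2, #0  (cmp 0,0)
BNE loop: not taken
MUL r3, r3, r5 → r3=1*(-81)=-81
STR r5, [0] → M[0]=-81
halt.
Total executed instructions: 35.

35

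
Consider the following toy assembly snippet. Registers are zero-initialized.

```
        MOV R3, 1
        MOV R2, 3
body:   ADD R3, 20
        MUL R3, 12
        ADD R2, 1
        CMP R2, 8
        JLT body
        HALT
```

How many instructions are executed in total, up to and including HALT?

28

MOV R3, 1 → R3=1
MOV R2, 3 → R2=3
ADD R3, 20 → R3=1+20=21
MUL R3, 12 → R3=21*12=252
ADD R2, 1 → R2=3+1=4
CMP R2, 8  (cmp 4,8)
JLT body: taken
ADD R3, 20 → R3=252+20=272
MUL R3, 12 → R3=272*12=3264
ADD R2, 1 → R2=4+1=5
CMP R2, 8  (cmp 5,8)
JLT body: taken
ADD R3, 20 → R3=3264+20=3284
MUL R3, 12 → R3=3284*12=39408
ADD R2, 1 → R2=5+1=6
CMP R2, 8  (cmp 6,8)
JLT body: taken
ADD R3, 20 → R3=39408+20=39428
MUL R3, 12 → R3=39428*12=473136
ADD R2, 1 → R2=6+1=7
CMP R2, 8  (cmp 7,8)
JLT body: taken
ADD R3, 20 → R3=473136+20=473156
MUL R3, 12 → R3=473156*12=5677872
ADD R2, 1 → R2=7+1=8
CMP R2, 8  (cmp 8,8)
JLT body: not taken
halt.
Total executed instructions: 28.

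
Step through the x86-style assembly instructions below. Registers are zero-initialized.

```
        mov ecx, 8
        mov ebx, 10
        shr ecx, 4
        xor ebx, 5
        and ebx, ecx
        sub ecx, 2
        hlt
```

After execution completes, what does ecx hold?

-2

ecx=8
ebx=10
ecx=8>>4=0
ebx=10^5=15
ebx=15&0=0
ecx=0-2=-2
halt.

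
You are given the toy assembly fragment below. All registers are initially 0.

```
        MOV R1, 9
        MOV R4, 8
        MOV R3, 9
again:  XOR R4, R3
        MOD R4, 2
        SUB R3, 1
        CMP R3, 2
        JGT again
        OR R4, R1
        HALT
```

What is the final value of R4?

R1=9
R4=8
R3=9
R4=8^9=1
R4=1%2=1
R3=9-1=8
CMP R3, 2  (cmp 8,2)
JGT again: taken
R4=1^8=9
R4=9%2=1
R3=8-1=7
CMP R3, 2  (cmp 7,2)
JGT again: taken
R4=1^7=6
R4=6%2=0
R3=7-1=6
CMP R3, 2  (cmp 6,2)
JGT again: taken
R4=0^6=6
R4=6%2=0
R3=6-1=5
CMP R3, 2  (cmp 5,2)
JGT again: taken
R4=0^5=5
R4=5%2=1
R3=5-1=4
CMP R3, 2  (cmp 4,2)
JGT again: taken
R4=1^4=5
R4=5%2=1
R3=4-1=3
CMP R3, 2  (cmp 3,2)
JGT again: taken
R4=1^3=2
R4=2%2=0
R3=3-1=2
CMP R3, 2  (cmp 2,2)
JGT again: not taken
R4=0|9=9
halt.

9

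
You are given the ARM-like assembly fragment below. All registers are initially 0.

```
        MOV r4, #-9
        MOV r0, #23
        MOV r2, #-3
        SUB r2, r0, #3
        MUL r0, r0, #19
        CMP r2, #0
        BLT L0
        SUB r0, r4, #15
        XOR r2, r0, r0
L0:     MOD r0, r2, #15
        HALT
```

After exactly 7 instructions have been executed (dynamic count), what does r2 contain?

MOV r4, #-9 → r4=-9
MOV r0, #23 → r0=23
MOV r2, #-3 → r2=-3
SUB r2, r0, #3 → r2=23-3=20
MUL r0, r0, #19 → r0=23*19=437
CMP r2, #0  (cmp 20,0)
BLT L0: not taken
After step 7: r2 = 20.

20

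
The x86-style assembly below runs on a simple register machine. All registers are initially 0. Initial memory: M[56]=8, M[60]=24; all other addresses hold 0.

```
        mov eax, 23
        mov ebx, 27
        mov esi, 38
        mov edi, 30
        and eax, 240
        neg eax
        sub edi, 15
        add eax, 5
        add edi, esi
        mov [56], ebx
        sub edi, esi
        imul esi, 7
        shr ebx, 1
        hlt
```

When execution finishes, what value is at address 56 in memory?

eax=23
ebx=27
esi=38
edi=30
eax=23&240=16
eax=-(16)=-16
edi=30-15=15
eax=(-16)+5=-11
edi=15+38=53
mov [56], ebx → M[56]=27
edi=53-38=15
esi=38*7=266
ebx=27>>1=13
halt.

27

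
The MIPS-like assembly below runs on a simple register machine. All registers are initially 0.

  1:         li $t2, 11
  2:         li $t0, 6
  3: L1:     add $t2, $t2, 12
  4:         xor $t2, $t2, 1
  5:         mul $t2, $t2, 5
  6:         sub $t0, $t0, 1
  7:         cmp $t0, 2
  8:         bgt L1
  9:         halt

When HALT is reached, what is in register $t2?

15715

after li $t2, 11: $t2=11
after li $t0, 6: $t0=6
after add $t2, $t2, 12: $t2=11+12=23
after xor $t2, $t2, 1: $t2=23^1=22
after mul $t2, $t2, 5: $t2=22*5=110
after sub $t0, $t0, 1: $t0=6-1=5
cmp $t0, 2  (cmp 5,2)
bgt L1: taken
after add $t2, $t2, 12: $t2=110+12=122
after xor $t2, $t2, 1: $t2=122^1=123
after mul $t2, $t2, 5: $t2=123*5=615
after sub $t0, $t0, 1: $t0=5-1=4
cmp $t0, 2  (cmp 4,2)
bgt L1: taken
after add $t2, $t2, 12: $t2=615+12=627
after xor $t2, $t2, 1: $t2=627^1=626
after mul $t2, $t2, 5: $t2=626*5=3130
after sub $t0, $t0, 1: $t0=4-1=3
cmp $t0, 2  (cmp 3,2)
bgt L1: taken
after add $t2, $t2, 12: $t2=3130+12=3142
after xor $t2, $t2, 1: $t2=3142^1=3143
after mul $t2, $t2, 5: $t2=3143*5=15715
after sub $t0, $t0, 1: $t0=3-1=2
cmp $t0, 2  (cmp 2,2)
bgt L1: not taken
halt.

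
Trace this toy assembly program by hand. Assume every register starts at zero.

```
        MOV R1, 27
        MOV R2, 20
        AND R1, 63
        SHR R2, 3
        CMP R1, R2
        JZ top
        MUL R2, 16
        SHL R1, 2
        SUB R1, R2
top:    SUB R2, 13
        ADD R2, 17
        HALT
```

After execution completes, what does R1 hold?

R1=27
R2=20
R1=27&63=27
R2=20>>3=2
CMP R1, R2  (cmp 27,2)
JZ top: not taken
R2=2*16=32
R1=27<<2=108
R1=108-32=76
R2=32-13=19
R2=19+17=36
halt.

76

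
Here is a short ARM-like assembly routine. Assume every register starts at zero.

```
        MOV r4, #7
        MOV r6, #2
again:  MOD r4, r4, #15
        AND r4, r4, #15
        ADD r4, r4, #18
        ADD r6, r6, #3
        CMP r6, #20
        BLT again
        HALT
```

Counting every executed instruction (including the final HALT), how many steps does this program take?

after MOV r4, #7: r4=7
after MOV r6, #2: r6=2
after MOD r4, r4, #15: r4=7%15=7
after AND r4, r4, #15: r4=7&15=7
after ADD r4, r4, #18: r4=7+18=25
after ADD r6, r6, #3: r6=2+3=5
CMP r6, #20  (cmp 5,20)
BLT again: taken
after MOD r4, r4, #15: r4=25%15=10
after AND r4, r4, #15: r4=10&15=10
after ADD r4, r4, #18: r4=10+18=28
after ADD r6, r6, #3: r6=5+3=8
CMP r6, #20  (cmp 8,20)
BLT again: taken
after MOD r4, r4, #15: r4=28%15=13
after AND r4, r4, #15: r4=13&15=13
after ADD r4, r4, #18: r4=13+18=31
after ADD r6, r6, #3: r6=8+3=11
CMP r6, #20  (cmp 11,20)
BLT again: taken
after MOD r4, r4, #15: r4=31%15=1
after AND r4, r4, #15: r4=1&15=1
after ADD r4, r4, #18: r4=1+18=19
after ADD r6, r6, #3: r6=11+3=14
CMP r6, #20  (cmp 14,20)
BLT again: taken
after MOD r4, r4, #15: r4=19%15=4
after AND r4, r4, #15: r4=4&15=4
after ADD r4, r4, #18: r4=4+18=22
after ADD r6, r6, #3: r6=14+3=17
CMP r6, #20  (cmp 17,20)
BLT again: taken
after MOD r4, r4, #15: r4=22%15=7
after AND r4, r4, #15: r4=7&15=7
after ADD r4, r4, #18: r4=7+18=25
after ADD r6, r6, #3: r6=17+3=20
CMP r6, #20  (cmp 20,20)
BLT again: not taken
halt.
Total executed instructions: 39.

39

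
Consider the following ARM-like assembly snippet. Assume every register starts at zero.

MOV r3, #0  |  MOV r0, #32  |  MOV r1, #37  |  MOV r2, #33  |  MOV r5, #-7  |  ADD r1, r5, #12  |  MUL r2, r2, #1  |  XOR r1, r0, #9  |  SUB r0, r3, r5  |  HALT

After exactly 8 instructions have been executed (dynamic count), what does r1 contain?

MOV r3, #0 → r3=0
MOV r0, #32 → r0=32
MOV r1, #37 → r1=37
MOV r2, #33 → r2=33
MOV r5, #-7 → r5=-7
ADD r1, r5, #12 → r1=(-7)+12=5
MUL r2, r2, #1 → r2=33*1=33
XOR r1, r0, #9 → r1=32^9=41
After step 8: r1 = 41.

41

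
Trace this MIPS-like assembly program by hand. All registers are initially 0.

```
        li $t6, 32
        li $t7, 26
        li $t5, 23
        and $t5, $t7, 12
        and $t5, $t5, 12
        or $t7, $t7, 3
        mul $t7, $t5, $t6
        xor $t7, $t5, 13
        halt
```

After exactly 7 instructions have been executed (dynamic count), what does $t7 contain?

after li $t6, 32: $t6=32
after li $t7, 26: $t7=26
after li $t5, 23: $t5=23
after and $t5, $t7, 12: $t5=26&12=8
after and $t5, $t5, 12: $t5=8&12=8
after or $t7, $t7, 3: $t7=26|3=27
after mul $t7, $t5, $t6: $t7=8*32=256
After step 7: $t7 = 256.

256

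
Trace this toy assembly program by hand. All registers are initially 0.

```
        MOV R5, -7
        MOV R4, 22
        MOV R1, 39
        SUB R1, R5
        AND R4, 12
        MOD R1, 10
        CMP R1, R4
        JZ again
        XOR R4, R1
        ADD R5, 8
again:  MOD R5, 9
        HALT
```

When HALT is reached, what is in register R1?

6

R5=-7
R4=22
R1=39
R1=39-(-7)=46
R4=22&12=4
R1=46%10=6
CMP R1, R4  (cmp 6,4)
JZ again: not taken
R4=4^6=2
R5=(-7)+8=1
R5=1%9=1
halt.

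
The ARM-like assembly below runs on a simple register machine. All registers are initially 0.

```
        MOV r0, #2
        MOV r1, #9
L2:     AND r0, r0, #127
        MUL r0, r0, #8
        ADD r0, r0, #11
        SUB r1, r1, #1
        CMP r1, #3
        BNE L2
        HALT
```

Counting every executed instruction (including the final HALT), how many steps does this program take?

r0=2
r1=9
r0=2&127=2
r0=2*8=16
r0=16+11=27
r1=9-1=8
CMP r1, #3  (cmp 8,3)
BNE L2: taken
r0=27&127=27
r0=27*8=216
r0=216+11=227
r1=8-1=7
CMP r1, #3  (cmp 7,3)
BNE L2: taken
r0=227&127=99
r0=99*8=792
r0=792+11=803
r1=7-1=6
CMP r1, #3  (cmp 6,3)
BNE L2: taken
r0=803&127=35
r0=35*8=280
r0=280+11=291
r1=6-1=5
CMP r1, #3  (cmp 5,3)
BNE L2: taken
r0=291&127=35
r0=35*8=280
r0=280+11=291
r1=5-1=4
CMP r1, #3  (cmp 4,3)
BNE L2: taken
r0=291&127=35
r0=35*8=280
r0=280+11=291
r1=4-1=3
CMP r1, #3  (cmp 3,3)
BNE L2: not taken
halt.
Total executed instructions: 39.

39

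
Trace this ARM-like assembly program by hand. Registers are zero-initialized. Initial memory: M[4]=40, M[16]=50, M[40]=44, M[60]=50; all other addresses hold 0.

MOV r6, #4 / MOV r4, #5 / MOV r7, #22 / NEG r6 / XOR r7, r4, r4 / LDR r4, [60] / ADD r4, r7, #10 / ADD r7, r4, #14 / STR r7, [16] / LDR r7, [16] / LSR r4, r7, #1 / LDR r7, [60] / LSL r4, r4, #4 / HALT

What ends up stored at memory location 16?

24

r6=4
r4=5
r7=22
r6=-(4)=-4
r7=5^5=0
r4=M[60]=50
r4=0+10=10
r7=10+14=24
STR r7, [16] → M[16]=24
r7=M[16]=24
r4=24>>1=12
r7=M[60]=50
r4=12<<4=192
halt.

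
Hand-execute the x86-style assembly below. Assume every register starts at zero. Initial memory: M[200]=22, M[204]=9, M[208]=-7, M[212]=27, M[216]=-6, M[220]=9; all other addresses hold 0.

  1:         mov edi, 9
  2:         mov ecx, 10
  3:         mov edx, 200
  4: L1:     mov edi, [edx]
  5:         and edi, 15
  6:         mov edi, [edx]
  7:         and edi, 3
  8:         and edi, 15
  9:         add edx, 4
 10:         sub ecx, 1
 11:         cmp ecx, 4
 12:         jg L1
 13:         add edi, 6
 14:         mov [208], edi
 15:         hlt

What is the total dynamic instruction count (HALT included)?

60

edi=9
ecx=10
edx=200
edi=M[200]=22
edi=22&15=6
edi=M[200]=22
edi=22&3=2
edi=2&15=2
edx=200+4=204
ecx=10-1=9
cmp ecx, 4  (cmp 9,4)
jg L1: taken
edi=M[204]=9
edi=9&15=9
edi=M[204]=9
edi=9&3=1
edi=1&15=1
edx=204+4=208
ecx=9-1=8
cmp ecx, 4  (cmp 8,4)
jg L1: taken
edi=M[208]=-7
edi=(-7)&15=9
edi=M[208]=-7
edi=(-7)&3=1
edi=1&15=1
edx=208+4=212
ecx=8-1=7
cmp ecx, 4  (cmp 7,4)
jg L1: taken
edi=M[212]=27
edi=27&15=11
edi=M[212]=27
edi=27&3=3
edi=3&15=3
edx=212+4=216
ecx=7-1=6
cmp ecx, 4  (cmp 6,4)
jg L1: taken
edi=M[216]=-6
edi=(-6)&15=10
edi=M[216]=-6
edi=(-6)&3=2
edi=2&15=2
edx=216+4=220
ecx=6-1=5
cmp ecx, 4  (cmp 5,4)
jg L1: taken
edi=M[220]=9
edi=9&15=9
edi=M[220]=9
edi=9&3=1
edi=1&15=1
edx=220+4=224
ecx=5-1=4
cmp ecx, 4  (cmp 4,4)
jg L1: not taken
edi=1+6=7
mov [208], edi → M[208]=7
halt.
Total executed instructions: 60.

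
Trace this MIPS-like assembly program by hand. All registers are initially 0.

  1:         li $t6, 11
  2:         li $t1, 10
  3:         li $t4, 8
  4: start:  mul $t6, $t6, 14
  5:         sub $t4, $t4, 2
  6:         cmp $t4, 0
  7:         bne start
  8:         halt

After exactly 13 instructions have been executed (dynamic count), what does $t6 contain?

after li $t6, 11: $t6=11
after li $t1, 10: $t1=10
after li $t4, 8: $t4=8
after mul $t6, $t6, 14: $t6=11*14=154
after sub $t4, $t4, 2: $t4=8-2=6
cmp $t4, 0  (cmp 6,0)
bne start: taken
after mul $t6, $t6, 14: $t6=154*14=2156
after sub $t4, $t4, 2: $t4=6-2=4
cmp $t4, 0  (cmp 4,0)
bne start: taken
after mul $t6, $t6, 14: $t6=2156*14=30184
after sub $t4, $t4, 2: $t4=4-2=2
After step 13: $t6 = 30184.

30184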